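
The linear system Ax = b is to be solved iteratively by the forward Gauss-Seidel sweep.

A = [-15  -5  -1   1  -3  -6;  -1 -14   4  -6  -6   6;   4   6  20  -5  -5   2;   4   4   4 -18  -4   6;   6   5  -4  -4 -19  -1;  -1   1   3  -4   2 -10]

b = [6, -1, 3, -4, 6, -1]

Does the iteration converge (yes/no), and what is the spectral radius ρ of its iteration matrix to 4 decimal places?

Split A = D + L + U, D = diag(-15, -14, 20, -18, -19, -10).
Gauss-Seidel: T = -(D+L)⁻¹U, row 0 first, T[0,3] = -(1)/(-15) = +0.0667; later rows by forward substitution.
  T[0,:] = [+0.0000 -0.3333 -0.0667 +0.0667 -0.2000 -0.4000]
  T[1,:] = [+0.0000 +0.0238 +0.2905 -0.4333 -0.4143 +0.4571]
  T[2,:] = [+0.0000 +0.0595 -0.0738 +0.3667 +0.4143 -0.1571]
  T[3,:] = [+0.0000 -0.0556 +0.0333 +0.0000 -0.2667 +0.3111]
  T[4,:] = [+0.0000 -0.0998 +0.0639 -0.1702 -0.2033 -0.0911]
  T[5,:] = [+0.0000 +0.0558 +0.0130 +0.0260 +0.1689 -0.1041]
|eigenvalues of T|: 0.6545, 0.1658, 0.1658, 0.1199, 0.0129, 0.0000.
spectral radius ρ = 0.6545; 0.6545 < 1: convergent.

yes, ρ = 0.6545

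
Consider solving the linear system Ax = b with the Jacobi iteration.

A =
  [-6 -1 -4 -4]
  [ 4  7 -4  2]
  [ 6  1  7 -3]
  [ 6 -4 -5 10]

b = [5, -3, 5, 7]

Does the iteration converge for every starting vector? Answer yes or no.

no

Let D = diag(-6, 7, 7, 10); L, U the strict triangles.
Jacobi: T = -D⁻¹(L+U), T[3,1] = -(-4)/(10) = +0.4000; T[3,3] = 0.
  T[0,:] = [+0.0000 -0.1667 -0.6667 -0.6667]
  T[1,:] = [-0.5714 +0.0000 +0.5714 -0.2857]
  T[2,:] = [-0.8571 -0.1429 +0.0000 +0.4286]
  T[3,:] = [-0.6000 +0.4000 +0.5000 +0.0000]
|eigenvalues of T|: 1.3340, 0.7689, 0.5099, 0.5099.
ρ(T) = max|λ| = 1.3340; 1.3340 > 1 ⇒ diverges.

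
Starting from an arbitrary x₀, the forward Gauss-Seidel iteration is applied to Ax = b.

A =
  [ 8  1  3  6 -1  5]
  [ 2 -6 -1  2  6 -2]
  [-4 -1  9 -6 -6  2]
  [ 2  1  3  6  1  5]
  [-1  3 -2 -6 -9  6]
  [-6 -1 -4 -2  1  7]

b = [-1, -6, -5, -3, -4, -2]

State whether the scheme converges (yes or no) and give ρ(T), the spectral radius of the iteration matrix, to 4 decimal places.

no, ρ = 1.5336

Let D = diag(8, -6, 9, 6, -9, 7); L, U the strict triangles.
Gauss-Seidel: T = -(D+L)⁻¹U, row 0 first, T[0,3] = -(6)/(8) = -0.7500; later rows by forward substitution.
  T[0,:] = [+0.0000 -0.1250 -0.3750 -0.7500 +0.1250 -0.6250]
  T[1,:] = [+0.0000 -0.0417 -0.2917 +0.0833 +1.0417 -0.5417]
  T[2,:] = [+0.0000 -0.0602 -0.1991 +0.3426 +0.8380 -0.5602]
  T[3,:] = [+0.0000 +0.0787 +0.2731 +0.0648 -0.8009 -0.2546]
  T[4,:] = [+0.0000 -0.0391 -0.1934 -0.0082 +0.6811 +0.8498]
  T[5,:] = [+0.0000 -0.1194 -0.3712 -0.4155 +0.4087 -1.1274]
|roots of det(T-λI)|: 1.5336, 0.8556, 0.1016, 0.1016, 0.0977, 0.0000.
ρ(T) = max|λ| = 1.5336; 1.5336 > 1, so it fails to converge.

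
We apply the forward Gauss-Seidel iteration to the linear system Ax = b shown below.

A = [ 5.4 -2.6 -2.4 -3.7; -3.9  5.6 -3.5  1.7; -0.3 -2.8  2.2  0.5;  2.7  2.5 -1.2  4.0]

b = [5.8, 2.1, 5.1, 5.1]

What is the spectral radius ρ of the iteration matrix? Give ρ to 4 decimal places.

1.5659

Diagonal D = diag(5.4, 5.6, 2.2, 4); L, U strict lower/upper.
Gauss-Seidel: T = -(D+L)⁻¹U, row 0 first, T[0,3] = -(-3.7)/(5.4) = +0.6852; later rows by forward substitution.
  T[0,:] = [+0.0000 +0.4815 +0.4444 +0.6852]
  T[1,:] = [+0.0000 +0.3353 +0.9345 +0.1736]
  T[2,:] = [+0.0000 +0.4924 +1.2500 +0.0871]
  T[3,:] = [+0.0000 -0.3868 -0.5091 -0.5449]
moduli |λ_i(T)| = 1.5659, 0.4616, 0.0639, 0.0000.
ρ = 1.5659; 1.5659 > 1, so it fails to converge.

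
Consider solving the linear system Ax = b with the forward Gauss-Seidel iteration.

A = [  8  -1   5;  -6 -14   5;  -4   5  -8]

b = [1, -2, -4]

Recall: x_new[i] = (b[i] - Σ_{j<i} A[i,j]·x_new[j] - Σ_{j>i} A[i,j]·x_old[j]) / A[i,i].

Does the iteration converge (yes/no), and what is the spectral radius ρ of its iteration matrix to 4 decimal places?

yes, ρ = 0.6131

Diagonal D = diag(8, -14, -8); L, U strict lower/upper.
Gauss-Seidel: T = -(D+L)⁻¹U, row 0 first, T[0,1] = -(-1)/(8) = +0.1250; later rows by forward substitution.
  T[0,:] = [+0.0000, +0.1250, -0.6250]
  T[1,:] = [+0.0000, -0.0536, +0.6250]
  T[2,:] = [+0.0000, -0.0960, +0.7031]
|λ(T)| sorted: 0.6131, 0.0364, 0.0000.
ρ(T) = max|λ| = 0.6131; 0.6131 < 1: convergent.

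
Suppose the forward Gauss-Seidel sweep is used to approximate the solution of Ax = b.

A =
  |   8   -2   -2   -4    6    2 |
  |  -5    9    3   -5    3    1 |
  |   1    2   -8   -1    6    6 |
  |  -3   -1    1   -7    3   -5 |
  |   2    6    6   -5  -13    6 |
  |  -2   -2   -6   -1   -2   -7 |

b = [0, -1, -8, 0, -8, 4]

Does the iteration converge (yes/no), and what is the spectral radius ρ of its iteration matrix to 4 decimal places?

no, ρ = 1.4836

A = D + L + U where D = diag(8, 9, -8, -7, -13, -7).
GS T = -(D+L)⁻¹U: row 0 first, T[0,2] = -(-2)/(8) = +0.2500; later rows by forward substitution.
  T[0,:] = [+0.0000, +0.2500, +0.2500, +0.5000, -0.7500, -0.2500]
  T[1,:] = [+0.0000, +0.1389, -0.1944, +0.8333, -0.7500, -0.2500]
  T[2,:] = [+0.0000, +0.0660, -0.0174, +0.1458, +0.4688, +0.6562]
  T[3,:] = [+0.0000, -0.1176, -0.0818, -0.3125, +0.9241, -0.4777]
  T[4,:] = [+0.0000, +0.1782, -0.0278, +0.6490, -0.6006, +0.7943]
  T[5,:] = [+0.0000, -0.2018, +0.0186, -0.6467, +0.0664, -0.5783]
moduli |λ_i(T)| = 1.4836, 0.3367, 0.1763, 0.1763, 0.0379, 0.0000.
spectral radius ρ = 1.4836; 1.4836 > 1: divergent.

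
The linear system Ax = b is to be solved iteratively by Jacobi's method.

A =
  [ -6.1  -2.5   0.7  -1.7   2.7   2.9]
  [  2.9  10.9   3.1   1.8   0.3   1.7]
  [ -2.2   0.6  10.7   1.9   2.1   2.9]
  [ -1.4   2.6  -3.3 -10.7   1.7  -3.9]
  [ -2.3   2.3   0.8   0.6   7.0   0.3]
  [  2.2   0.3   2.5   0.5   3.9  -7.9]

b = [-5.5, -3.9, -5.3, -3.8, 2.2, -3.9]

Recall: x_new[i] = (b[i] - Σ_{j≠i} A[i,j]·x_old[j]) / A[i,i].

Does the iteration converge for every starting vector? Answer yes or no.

Split A = D + L + U, D = diag(-6.1, 10.9, 10.7, -10.7, 7, -7.9).
Jacobi T = -D⁻¹(L+U): T[3,4] = -(1.7)/(-10.7) = +0.1589; T[3,3] = 0.
  T[0,:] = [+0.0000, -0.4098, +0.1148, -0.2787, +0.4426, +0.4754]
  T[1,:] = [-0.2661, +0.0000, -0.2844, -0.1651, -0.0275, -0.1560]
  T[2,:] = [+0.2056, -0.0561, +0.0000, -0.1776, -0.1963, -0.2710]
  T[3,:] = [-0.1308, +0.2430, -0.3084, +0.0000, +0.1589, -0.3645]
  T[4,:] = [+0.3286, -0.3286, -0.1143, -0.0857, +0.0000, -0.0429]
  T[5,:] = [+0.2785, +0.0380, +0.3165, +0.0633, +0.4937, +0.0000]
|roots of det(T-λI)|: 0.8293, 0.5608, 0.5608, 0.3892, 0.2739, 0.0580.
spectral radius ρ = 0.8293; 0.8293 < 1: convergent.

yes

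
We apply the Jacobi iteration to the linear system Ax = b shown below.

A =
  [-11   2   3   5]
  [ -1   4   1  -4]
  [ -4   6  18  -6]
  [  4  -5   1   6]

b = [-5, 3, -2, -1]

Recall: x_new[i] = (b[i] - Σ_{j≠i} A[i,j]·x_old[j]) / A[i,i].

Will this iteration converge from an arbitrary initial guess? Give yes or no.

Let D = diag(-11, 4, 18, 6); L, U the strict triangles.
T_J = -D⁻¹(L+U): T[3,1] = -(-5)/(6) = +0.8333; T[3,3] = 0.
  T[0,:] = [+0.0000 +0.1818 +0.2727 +0.4545]
  T[1,:] = [+0.2500 +0.0000 -0.2500 +1.0000]
  T[2,:] = [+0.2222 -0.3333 +0.0000 +0.3333]
  T[3,:] = [-0.6667 +0.8333 -0.1667 +0.0000]
|eigenvalues of T|: 0.9364, 0.7372, 0.2566, 0.2566.
ρ = 0.9364; 0.9364 < 1, so it converges for any x₀.

yes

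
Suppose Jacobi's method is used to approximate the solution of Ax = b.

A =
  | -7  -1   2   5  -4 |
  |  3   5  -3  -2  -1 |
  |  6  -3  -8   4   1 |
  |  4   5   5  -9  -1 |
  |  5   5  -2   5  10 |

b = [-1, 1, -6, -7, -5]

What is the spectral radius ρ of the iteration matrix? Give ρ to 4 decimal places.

1.2258

Split A = D + L + U, D = diag(-7, 5, -8, -9, 10).
T_J = -D⁻¹(L+U): T[4,2] = -(-2)/(10) = +0.2000; T[4,4] = 0.
  T[0,:] = [+0.0000  -0.1429  +0.2857  +0.7143  -0.5714]
  T[1,:] = [-0.6000  +0.0000  +0.6000  +0.4000  +0.2000]
  T[2,:] = [+0.7500  -0.3750  +0.0000  +0.5000  +0.1250]
  T[3,:] = [+0.4444  +0.5556  +0.5556  +0.0000  -0.1111]
  T[4,:] = [-0.5000  -0.5000  +0.2000  -0.5000  +0.0000]
moduli |λ_i(T)| = 1.2258, 1.0207, 0.6940, 0.6884, 0.6884.
spectral radius ρ = 1.2258; 1.2258 > 1: divergent.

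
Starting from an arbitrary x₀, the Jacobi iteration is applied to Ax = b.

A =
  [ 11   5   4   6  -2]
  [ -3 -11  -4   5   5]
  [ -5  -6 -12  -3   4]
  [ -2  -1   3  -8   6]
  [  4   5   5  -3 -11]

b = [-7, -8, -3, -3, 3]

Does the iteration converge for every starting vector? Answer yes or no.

Diagonal D = diag(11, -11, -12, -8, -11); L, U strict lower/upper.
T_J = -D⁻¹(L+U): T[2,1] = -(-6)/(-12) = -0.5000; T[2,2] = 0.
  T[0,:] = [+0.0000, -0.4545, -0.3636, -0.5455, +0.1818]
  T[1,:] = [-0.2727, +0.0000, -0.3636, +0.4545, +0.4545]
  T[2,:] = [-0.4167, -0.5000, +0.0000, -0.2500, +0.3333]
  T[3,:] = [-0.2500, -0.1250, +0.3750, +0.0000, +0.7500]
  T[4,:] = [+0.3636, +0.4545, +0.4545, -0.2727, +0.0000]
|eigenvalues of T|: 1.1490, 0.4685, 0.4685, 0.4026, 0.3292.
ρ = 1.1490; 1.1490 > 1: divergent.

no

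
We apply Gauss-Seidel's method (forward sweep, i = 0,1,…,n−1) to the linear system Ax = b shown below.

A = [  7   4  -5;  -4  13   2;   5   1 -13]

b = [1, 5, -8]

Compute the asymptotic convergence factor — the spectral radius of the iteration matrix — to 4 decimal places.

Diagonal D = diag(7, 13, -13); L, U strict lower/upper.
Gauss-Seidel: T = -(D+L)⁻¹U, row 0 first, T[0,2] = -(-5)/(7) = +0.7143; later rows by forward substitution.
  T[0,:] = [+0.0000  -0.5714  +0.7143]
  T[1,:] = [+0.0000  -0.1758  +0.0659]
  T[2,:] = [+0.0000  -0.2333  +0.2798]
|eigenvalues of T|: 0.2431, 0.1391, 0.0000.
ρ = 0.2431; 0.2431 < 1: convergent.

0.2431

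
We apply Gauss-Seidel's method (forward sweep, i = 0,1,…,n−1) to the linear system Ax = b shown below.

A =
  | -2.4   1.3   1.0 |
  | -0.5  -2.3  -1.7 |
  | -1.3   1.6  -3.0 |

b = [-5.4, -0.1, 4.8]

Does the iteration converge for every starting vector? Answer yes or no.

Write A = D+L+U with D = diag(-2.4, -2.3, -3).
Gauss-Seidel: T = -(D+L)⁻¹U, row 0 first, T[0,2] = -(1)/(-2.4) = +0.4167; later rows by forward substitution.
  T[0,:] = [+0.0000, +0.5417, +0.4167]
  T[1,:] = [+0.0000, -0.1178, -0.8297]
  T[2,:] = [+0.0000, -0.2975, -0.6231]
moduli |λ_i(T)| = 0.9278, 0.1870, 0.0000.
spectral radius ρ = 0.9278; 0.9278 < 1, so it converges for any x₀.

yes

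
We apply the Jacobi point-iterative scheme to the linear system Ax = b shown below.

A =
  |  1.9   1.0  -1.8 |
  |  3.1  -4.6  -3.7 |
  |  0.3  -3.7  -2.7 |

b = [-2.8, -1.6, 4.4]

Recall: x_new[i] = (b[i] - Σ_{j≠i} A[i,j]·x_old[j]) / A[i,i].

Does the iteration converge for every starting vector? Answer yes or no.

no

Diagonal D = diag(1.9, -4.6, -2.7); L, U strict lower/upper.
T_J = -D⁻¹(L+U): T[1,2] = -(-3.7)/(-4.6) = -0.8043; T[1,1] = 0.
  T[0,:] = [+0.0000 -0.5263 +0.9474]
  T[1,:] = [+0.6739 +0.0000 -0.8043]
  T[2,:] = [+0.1111 -1.3704 +0.0000]
eigenvalue magnitudes: 1.2343, 0.8190, 0.8190.
ρ = 1.2343; 1.2343 > 1: divergent.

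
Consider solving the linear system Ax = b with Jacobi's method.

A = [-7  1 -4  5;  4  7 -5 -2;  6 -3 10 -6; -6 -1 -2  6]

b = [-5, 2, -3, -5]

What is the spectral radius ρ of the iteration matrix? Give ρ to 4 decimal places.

1.2668

A = D + L + U where D = diag(-7, 7, 10, 6).
T_J = -D⁻¹(L+U): T[0,2] = -(-4)/(-7) = -0.5714; T[0,0] = 0.
  T[0,:] = [+0.0000, +0.1429, -0.5714, +0.7143]
  T[1,:] = [-0.5714, +0.0000, +0.7143, +0.2857]
  T[2,:] = [-0.6000, +0.3000, +0.0000, +0.6000]
  T[3,:] = [+1.0000, +0.1667, +0.3333, +0.0000]
eigenvalue magnitudes: 1.2668, 0.8085, 0.7349, 0.2766.
ρ(T) = max|λ| = 1.2668; 1.2668 > 1 ⇒ diverges.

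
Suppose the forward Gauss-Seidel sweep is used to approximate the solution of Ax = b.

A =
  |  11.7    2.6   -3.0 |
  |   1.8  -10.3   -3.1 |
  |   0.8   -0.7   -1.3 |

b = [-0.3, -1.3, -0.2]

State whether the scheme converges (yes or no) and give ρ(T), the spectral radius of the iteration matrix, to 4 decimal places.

Diagonal D = diag(11.7, -10.3, -1.3); L, U strict lower/upper.
Gauss-Seidel: T = -(D+L)⁻¹U, row 0 first, T[0,1] = -(2.6)/(11.7) = -0.2222; later rows by forward substitution.
  T[0,:] = [+0.0000, -0.2222, +0.2564]
  T[1,:] = [+0.0000, -0.0388, -0.2562]
  T[2,:] = [+0.0000, -0.1158, +0.2957]
|λ(T)| sorted: 0.3686, 0.1117, 0.0000.
ρ(T) = max|λ| = 0.3686; 0.3686 < 1, so it converges for any x₀.

yes, ρ = 0.3686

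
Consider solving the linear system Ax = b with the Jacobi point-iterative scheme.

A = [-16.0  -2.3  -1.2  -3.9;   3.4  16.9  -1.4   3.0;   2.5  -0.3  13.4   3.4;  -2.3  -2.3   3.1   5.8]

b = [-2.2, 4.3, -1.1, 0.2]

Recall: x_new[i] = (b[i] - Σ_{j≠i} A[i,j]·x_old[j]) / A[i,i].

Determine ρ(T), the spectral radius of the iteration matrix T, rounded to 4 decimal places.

0.2434

Diagonal D = diag(-16, 16.9, 13.4, 5.8); L, U strict lower/upper.
Jacobi: T = -D⁻¹(L+U), T[3,1] = -(-2.3)/(5.8) = +0.3966; T[3,3] = 0.
  T[0,:] = [+0.0000  -0.1437  -0.0750  -0.2437]
  T[1,:] = [-0.2012  +0.0000  +0.0828  -0.1775]
  T[2,:] = [-0.1866  +0.0224  +0.0000  -0.2537]
  T[3,:] = [+0.3966  +0.3966  -0.5345  +0.0000]
eigenvalue magnitudes: 0.2434, 0.1877, 0.1877, 0.0574.
ρ(T) = max|λ| = 0.2434; 0.2434 < 1, so it converges for any x₀.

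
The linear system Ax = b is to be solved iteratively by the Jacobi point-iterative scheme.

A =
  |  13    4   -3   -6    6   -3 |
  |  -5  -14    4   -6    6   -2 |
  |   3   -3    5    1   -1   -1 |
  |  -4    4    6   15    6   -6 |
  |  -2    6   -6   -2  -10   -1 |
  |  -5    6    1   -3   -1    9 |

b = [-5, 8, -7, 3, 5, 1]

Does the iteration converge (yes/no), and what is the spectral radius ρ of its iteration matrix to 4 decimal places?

Split A = D + L + U, D = diag(13, -14, 5, 15, -10, 9).
Jacobi: T = -D⁻¹(L+U), T[0,4] = -(6)/(13) = -0.4615; T[0,0] = 0.
  T[0,:] = [+0.0000, -0.3077, +0.2308, +0.4615, -0.4615, +0.2308]
  T[1,:] = [-0.3571, +0.0000, +0.2857, -0.4286, +0.4286, -0.1429]
  T[2,:] = [-0.6000, +0.6000, +0.0000, -0.2000, +0.2000, +0.2000]
  T[3,:] = [+0.2667, -0.2667, -0.4000, +0.0000, -0.4000, +0.4000]
  T[4,:] = [-0.2000, +0.6000, -0.6000, -0.2000, +0.0000, -0.1000]
  T[5,:] = [+0.5556, -0.6667, -0.1111, +0.3333, +0.1111, +0.0000]
eigenvalue magnitudes: 1.3391, 0.6259, 0.6259, 0.4402, 0.4402, 0.2093.
ρ = 1.3391; 1.3391 > 1 ⇒ diverges.

no, ρ = 1.3391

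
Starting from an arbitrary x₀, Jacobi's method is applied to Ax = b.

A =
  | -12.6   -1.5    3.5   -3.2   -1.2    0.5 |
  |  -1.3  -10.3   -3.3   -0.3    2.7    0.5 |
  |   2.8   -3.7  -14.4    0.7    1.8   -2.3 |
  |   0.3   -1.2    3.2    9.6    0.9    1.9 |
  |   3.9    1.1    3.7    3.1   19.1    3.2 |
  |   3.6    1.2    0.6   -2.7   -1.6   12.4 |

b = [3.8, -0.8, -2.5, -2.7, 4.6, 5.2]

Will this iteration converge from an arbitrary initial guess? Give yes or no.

yes

A = D + L + U where D = diag(-12.6, -10.3, -14.4, 9.6, 19.1, 12.4).
Jacobi: T = -D⁻¹(L+U), T[0,2] = -(3.5)/(-12.6) = +0.2778; T[0,0] = 0.
  T[0,:] = [+0.0000 -0.1190 +0.2778 -0.2540 -0.0952 +0.0397]
  T[1,:] = [-0.1262 +0.0000 -0.3204 -0.0291 +0.2621 +0.0485]
  T[2,:] = [+0.1944 -0.2569 +0.0000 +0.0486 +0.1250 -0.1597]
  T[3,:] = [-0.0312 +0.1250 -0.3333 +0.0000 -0.0938 -0.1979]
  T[4,:] = [-0.2042 -0.0576 -0.1937 -0.1623 +0.0000 -0.1675]
  T[5,:] = [-0.2903 -0.0968 -0.0484 +0.2177 +0.1290 +0.0000]
|eigenvalues of T|: 0.5258, 0.3216, 0.3216, 0.2786, 0.2786, 0.0299.
spectral radius ρ = 0.5258; 0.5258 < 1: convergent.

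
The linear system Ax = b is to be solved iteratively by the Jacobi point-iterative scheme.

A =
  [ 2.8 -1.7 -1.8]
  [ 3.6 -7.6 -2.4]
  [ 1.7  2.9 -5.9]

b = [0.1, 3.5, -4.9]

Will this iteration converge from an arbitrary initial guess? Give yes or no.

Split A = D + L + U, D = diag(2.8, -7.6, -5.9).
Jacobi T = -D⁻¹(L+U): T[1,0] = -(3.6)/(-7.6) = +0.4737; T[1,1] = 0.
  T[0,:] = [+0.0000  +0.6071  +0.6429]
  T[1,:] = [+0.4737  +0.0000  -0.3158]
  T[2,:] = [+0.2881  +0.4915  +0.0000]
|λ(T)| sorted: 0.6762, 0.3737, 0.3737.
ρ(T) = max|λ| = 0.6762; 0.6762 < 1 ⇒ converges.

yes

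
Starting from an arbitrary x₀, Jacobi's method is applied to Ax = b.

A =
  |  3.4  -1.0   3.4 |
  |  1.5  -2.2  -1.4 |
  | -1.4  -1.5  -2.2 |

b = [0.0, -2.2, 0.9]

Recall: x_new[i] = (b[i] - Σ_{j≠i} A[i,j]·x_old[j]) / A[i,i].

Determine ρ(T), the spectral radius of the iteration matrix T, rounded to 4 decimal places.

1.3102

Split A = D + L + U, D = diag(3.4, -2.2, -2.2).
Jacobi T = -D⁻¹(L+U): T[0,1] = -(-1)/(3.4) = +0.2941; T[0,0] = 0.
  T[0,:] = [+0.0000 +0.2941 -1.0000]
  T[1,:] = [+0.6818 +0.0000 -0.6364]
  T[2,:] = [-0.6364 -0.6818 +0.0000]
|eigenvalues of T|: 1.3102, 0.6676, 0.6676.
spectral radius ρ = 1.3102; 1.3102 > 1: divergent.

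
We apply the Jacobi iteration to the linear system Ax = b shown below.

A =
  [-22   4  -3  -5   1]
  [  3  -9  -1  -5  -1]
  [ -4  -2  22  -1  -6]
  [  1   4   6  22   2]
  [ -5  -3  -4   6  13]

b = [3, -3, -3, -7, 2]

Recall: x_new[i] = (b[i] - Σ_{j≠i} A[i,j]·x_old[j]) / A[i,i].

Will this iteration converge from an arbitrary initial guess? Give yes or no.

Let D = diag(-22, -9, 22, 22, 13); L, U the strict triangles.
T_J = -D⁻¹(L+U): T[2,3] = -(-1)/(22) = +0.0455; T[2,2] = 0.
  T[0,:] = [+0.0000 +0.1818 -0.1364 -0.2273 +0.0455]
  T[1,:] = [+0.3333 +0.0000 -0.1111 -0.5556 -0.1111]
  T[2,:] = [+0.1818 +0.0909 +0.0000 +0.0455 +0.2727]
  T[3,:] = [-0.0455 -0.1818 -0.2727 +0.0000 -0.0909]
  T[4,:] = [+0.3846 +0.2308 +0.3077 -0.4615 +0.0000]
|λ(T)| sorted: 0.5960, 0.3657, 0.1242, 0.1242, 0.1203.
spectral radius ρ = 0.5960; 0.5960 < 1 ⇒ converges.

yes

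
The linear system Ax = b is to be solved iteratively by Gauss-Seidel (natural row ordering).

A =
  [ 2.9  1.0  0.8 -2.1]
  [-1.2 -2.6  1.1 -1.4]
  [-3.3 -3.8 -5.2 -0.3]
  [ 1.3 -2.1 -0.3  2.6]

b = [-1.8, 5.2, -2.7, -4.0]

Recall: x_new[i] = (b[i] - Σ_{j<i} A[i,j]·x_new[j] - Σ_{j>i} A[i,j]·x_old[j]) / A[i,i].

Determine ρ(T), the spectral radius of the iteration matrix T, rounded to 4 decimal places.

Split A = D + L + U, D = diag(2.9, -2.6, -5.2, 2.6).
GS T = -(D+L)⁻¹U: row 0 first, T[0,2] = -(0.8)/(2.9) = -0.2759; later rows by forward substitution.
  T[0,:] = [+0.0000, -0.3448, -0.2759, +0.7241]
  T[1,:] = [+0.0000, +0.1592, +0.5504, -0.8727]
  T[2,:] = [+0.0000, +0.1025, -0.2271, +0.1205]
  T[3,:] = [+0.0000, +0.3128, +0.5563, -1.0530]
|roots of det(T-λI)|: 0.9262, 0.1677, 0.0271, 0.0000.
spectral radius ρ = 0.9262; 0.9262 < 1 ⇒ converges.

0.9262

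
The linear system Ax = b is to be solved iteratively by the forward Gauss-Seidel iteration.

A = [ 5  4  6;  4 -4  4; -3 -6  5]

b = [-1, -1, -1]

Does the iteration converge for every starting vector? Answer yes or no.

no

A = D + L + U where D = diag(5, -4, 5).
GS T = -(D+L)⁻¹U: row 0 first, T[0,1] = -(4)/(5) = -0.8000; later rows by forward substitution.
  T[0,:] = [+0.0000  -0.8000  -1.2000]
  T[1,:] = [+0.0000  -0.8000  -0.2000]
  T[2,:] = [+0.0000  -1.4400  -0.9600]
|λ(T)| sorted: 1.4226, 0.3374, 0.0000.
ρ = 1.4226; 1.4226 > 1, so it fails to converge.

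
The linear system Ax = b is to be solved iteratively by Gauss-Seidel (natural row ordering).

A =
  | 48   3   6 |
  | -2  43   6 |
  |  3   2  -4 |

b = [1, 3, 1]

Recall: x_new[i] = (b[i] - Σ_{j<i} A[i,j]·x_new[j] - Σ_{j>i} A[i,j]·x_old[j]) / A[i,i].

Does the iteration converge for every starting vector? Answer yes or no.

yes

Let D = diag(48, 43, -4); L, U the strict triangles.
Gauss-Seidel: T = -(D+L)⁻¹U, row 0 first, T[0,1] = -(3)/(48) = -0.0625; later rows by forward substitution.
  T[0,:] = [+0.0000 -0.0625 -0.1250]
  T[1,:] = [+0.0000 -0.0029 -0.1453]
  T[2,:] = [+0.0000 -0.0483 -0.1664]
moduli |λ_i(T)| = 0.2018, 0.0324, 0.0000.
ρ(T) = max|λ| = 0.2018; 0.2018 < 1: convergent.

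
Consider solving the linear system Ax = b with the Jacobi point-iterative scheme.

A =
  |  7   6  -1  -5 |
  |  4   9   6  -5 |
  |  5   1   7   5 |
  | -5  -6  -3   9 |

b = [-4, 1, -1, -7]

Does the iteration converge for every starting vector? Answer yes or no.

Diagonal D = diag(7, 9, 7, 9); L, U strict lower/upper.
Jacobi: T = -D⁻¹(L+U), T[2,1] = -(1)/(7) = -0.1429; T[2,2] = 0.
  T[0,:] = [+0.0000  -0.8571  +0.1429  +0.7143]
  T[1,:] = [-0.4444  +0.0000  -0.6667  +0.5556]
  T[2,:] = [-0.7143  -0.1429  +0.0000  -0.7143]
  T[3,:] = [+0.5556  +0.6667  +0.3333  +0.0000]
|λ(T)| sorted: 1.2942, 0.6116, 0.6116, 0.5023.
ρ(T) = max|λ| = 1.2942; 1.2942 > 1 ⇒ diverges.

no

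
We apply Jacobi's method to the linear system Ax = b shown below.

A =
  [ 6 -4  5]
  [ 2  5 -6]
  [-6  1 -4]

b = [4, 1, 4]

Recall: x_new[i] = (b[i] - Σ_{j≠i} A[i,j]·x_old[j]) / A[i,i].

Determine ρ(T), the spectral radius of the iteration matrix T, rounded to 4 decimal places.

Write A = D+L+U with D = diag(6, 5, -4).
Jacobi T = -D⁻¹(L+U): T[1,0] = -(2)/(5) = -0.4000; T[1,1] = 0.
  T[0,:] = [+0.0000  +0.6667  -0.8333]
  T[1,:] = [-0.4000  +0.0000  +1.2000]
  T[2,:] = [-1.5000  +0.2500  +0.0000]
|roots of det(T-λI)|: 1.4357, 0.8819, 0.8819.
spectral radius ρ = 1.4357; 1.4357 > 1, so it fails to converge.

1.4357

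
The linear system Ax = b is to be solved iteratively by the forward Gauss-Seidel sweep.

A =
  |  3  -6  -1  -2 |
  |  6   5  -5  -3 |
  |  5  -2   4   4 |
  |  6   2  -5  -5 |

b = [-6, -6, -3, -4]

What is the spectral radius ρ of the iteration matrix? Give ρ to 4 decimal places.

Let D = diag(3, 5, 4, -5); L, U the strict triangles.
Gauss-Seidel: T = -(D+L)⁻¹U, row 0 first, T[0,3] = -(-2)/(3) = +0.6667; later rows by forward substitution.
  T[0,:] = [+0.0000 +2.0000 +0.3333 +0.6667]
  T[1,:] = [+0.0000 -2.4000 +0.6000 -0.2000]
  T[2,:] = [+0.0000 -3.7000 -0.1167 -1.9333]
  T[3,:] = [+0.0000 +5.1400 +0.7567 +2.6533]
|roots of det(T-λI)|: 1.6945, 1.1901, 1.1901, 0.0000.
ρ(T) = max|λ| = 1.6945; 1.6945 > 1: divergent.

1.6945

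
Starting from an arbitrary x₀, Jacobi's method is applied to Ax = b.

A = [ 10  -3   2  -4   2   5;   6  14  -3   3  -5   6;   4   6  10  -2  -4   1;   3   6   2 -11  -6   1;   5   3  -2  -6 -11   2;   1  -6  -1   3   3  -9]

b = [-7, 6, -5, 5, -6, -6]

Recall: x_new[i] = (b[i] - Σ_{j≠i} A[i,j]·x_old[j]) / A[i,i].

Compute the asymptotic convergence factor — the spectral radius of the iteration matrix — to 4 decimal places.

1.1257

Split A = D + L + U, D = diag(10, 14, 10, -11, -11, -9).
Jacobi T = -D⁻¹(L+U): T[2,3] = -(-2)/(10) = +0.2000; T[2,2] = 0.
  T[0,:] = [+0.0000 +0.3000 -0.2000 +0.4000 -0.2000 -0.5000]
  T[1,:] = [-0.4286 +0.0000 +0.2143 -0.2143 +0.3571 -0.4286]
  T[2,:] = [-0.4000 -0.6000 +0.0000 +0.2000 +0.4000 -0.1000]
  T[3,:] = [+0.2727 +0.5455 +0.1818 +0.0000 -0.5455 +0.0909]
  T[4,:] = [+0.4545 +0.2727 -0.1818 -0.5455 +0.0000 +0.1818]
  T[5,:] = [+0.1111 -0.6667 -0.1111 +0.3333 +0.3333 +0.0000]
|eigenvalues of T|: 1.1257, 0.8074, 0.8074, 0.5108, 0.0894, 0.0894.
ρ(T) = max|λ| = 1.1257; 1.1257 > 1, so it fails to converge.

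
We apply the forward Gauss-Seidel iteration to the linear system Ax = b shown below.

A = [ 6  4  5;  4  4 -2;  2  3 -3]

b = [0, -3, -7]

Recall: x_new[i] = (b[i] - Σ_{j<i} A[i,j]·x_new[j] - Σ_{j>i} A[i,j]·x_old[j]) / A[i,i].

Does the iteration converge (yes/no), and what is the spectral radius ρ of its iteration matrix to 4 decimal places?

Diagonal D = diag(6, 4, -3); L, U strict lower/upper.
GS T = -(D+L)⁻¹U: row 0 first, T[0,2] = -(5)/(6) = -0.8333; later rows by forward substitution.
  T[0,:] = [+0.0000  -0.6667  -0.8333]
  T[1,:] = [+0.0000  +0.6667  +1.3333]
  T[2,:] = [+0.0000  +0.2222  +0.7778]
eigenvalue magnitudes: 1.2694, 0.1751, 0.0000.
spectral radius ρ = 1.2694; 1.2694 > 1 ⇒ diverges.

no, ρ = 1.2694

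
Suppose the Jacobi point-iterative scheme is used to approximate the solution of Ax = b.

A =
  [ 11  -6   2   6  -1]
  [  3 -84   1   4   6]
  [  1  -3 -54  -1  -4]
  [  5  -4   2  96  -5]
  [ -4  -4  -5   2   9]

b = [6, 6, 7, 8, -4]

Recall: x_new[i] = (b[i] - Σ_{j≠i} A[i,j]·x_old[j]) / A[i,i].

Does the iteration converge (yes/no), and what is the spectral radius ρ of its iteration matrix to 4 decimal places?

Write A = D+L+U with D = diag(11, -84, -54, 96, 9).
Jacobi: T = -D⁻¹(L+U), T[0,4] = -(-1)/(11) = +0.0909; T[0,0] = 0.
  T[0,:] = [+0.0000, +0.5455, -0.1818, -0.5455, +0.0909]
  T[1,:] = [+0.0357, +0.0000, +0.0119, +0.0476, +0.0714]
  T[2,:] = [+0.0185, -0.0556, +0.0000, -0.0185, -0.0741]
  T[3,:] = [-0.0521, +0.0417, -0.0208, +0.0000, +0.0521]
  T[4,:] = [+0.4444, +0.4444, +0.5556, -0.2222, +0.0000]
|λ(T)| sorted: 0.3269, 0.2143, 0.1227, 0.1227, 0.0227.
ρ(T) = max|λ| = 0.3269; 0.3269 < 1: convergent.

yes, ρ = 0.3269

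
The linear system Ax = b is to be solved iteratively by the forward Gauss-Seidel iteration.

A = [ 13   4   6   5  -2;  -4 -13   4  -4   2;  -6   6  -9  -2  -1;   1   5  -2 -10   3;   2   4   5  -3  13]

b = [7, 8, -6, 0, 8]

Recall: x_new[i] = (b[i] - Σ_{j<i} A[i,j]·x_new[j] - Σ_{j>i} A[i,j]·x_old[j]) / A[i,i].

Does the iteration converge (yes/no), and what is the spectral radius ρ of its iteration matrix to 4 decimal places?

Write A = D+L+U with D = diag(13, -13, -9, -10, 13).
GS T = -(D+L)⁻¹U: row 0 first, T[0,3] = -(5)/(13) = -0.3846; later rows by forward substitution.
  T[0,:] = [+0.0000, -0.3077, -0.4615, -0.3846, +0.1538]
  T[1,:] = [+0.0000, +0.0947, +0.4497, -0.1893, +0.1065]
  T[2,:] = [+0.0000, +0.2682, +0.6075, -0.0920, -0.1427]
  T[3,:] = [+0.0000, -0.0371, +0.0572, -0.1147, +0.3972]
  T[4,:] = [+0.0000, -0.0935, -0.2878, +0.1264, +0.0901]
|λ(T)| sorted: 0.8443, 0.2724, 0.1365, 0.0309, 0.0000.
spectral radius ρ = 0.8443; 0.8443 < 1 ⇒ converges.

yes, ρ = 0.8443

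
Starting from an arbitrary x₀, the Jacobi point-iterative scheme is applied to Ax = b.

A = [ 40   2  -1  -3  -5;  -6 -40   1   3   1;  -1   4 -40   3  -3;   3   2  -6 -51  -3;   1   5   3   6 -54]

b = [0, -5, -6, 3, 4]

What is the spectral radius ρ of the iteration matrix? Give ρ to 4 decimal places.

0.1672

Write A = D+L+U with D = diag(40, -40, -40, -51, -54).
Jacobi T = -D⁻¹(L+U): T[3,2] = -(-6)/(-51) = -0.1176; T[3,3] = 0.
  T[0,:] = [+0.0000  -0.0500  +0.0250  +0.0750  +0.1250]
  T[1,:] = [-0.1500  +0.0000  +0.0250  +0.0750  +0.0250]
  T[2,:] = [-0.0250  +0.1000  +0.0000  +0.0750  -0.0750]
  T[3,:] = [+0.0588  +0.0392  -0.1176  +0.0000  -0.0588]
  T[4,:] = [+0.0185  +0.0926  +0.0556  +0.1111  +0.0000]
|eigenvalues of T|: 0.1672, 0.1370, 0.1370, 0.0974, 0.0090.
ρ = 0.1672; 0.1672 < 1, so it converges for any x₀.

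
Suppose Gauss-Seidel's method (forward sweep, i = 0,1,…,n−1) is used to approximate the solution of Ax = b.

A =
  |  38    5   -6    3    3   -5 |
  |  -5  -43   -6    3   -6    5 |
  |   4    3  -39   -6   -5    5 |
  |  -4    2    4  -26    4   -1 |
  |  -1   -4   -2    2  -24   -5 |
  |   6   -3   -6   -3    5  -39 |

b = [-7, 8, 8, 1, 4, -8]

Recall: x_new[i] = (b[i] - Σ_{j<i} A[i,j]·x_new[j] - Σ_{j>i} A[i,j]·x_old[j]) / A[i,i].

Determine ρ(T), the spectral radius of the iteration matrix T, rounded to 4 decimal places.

0.1806

Split A = D + L + U, D = diag(38, -43, -39, -26, -24, -39).
Gauss-Seidel: T = -(D+L)⁻¹U, row 0 first, T[0,1] = -(5)/(38) = -0.1316; later rows by forward substitution.
  T[0,:] = [+0.0000 -0.1316 +0.1579 -0.0789 -0.0789 +0.1316]
  T[1,:] = [+0.0000 +0.0153 -0.1579 +0.0789 -0.1304 +0.1010]
  T[2,:] = [+0.0000 -0.0123 +0.0040 -0.1559 -0.1463 +0.1495]
  T[3,:] = [+0.0000 +0.0195 -0.0358 -0.0058 +0.1335 -0.0279]
  T[4,:] = [+0.0000 +0.0056 +0.0164 +0.0026 +0.0483 -0.2454]
  T[5,:] = [+0.0000 -0.0203 +0.0407 +0.0065 +0.0163 -0.0398]
|λ(T)| sorted: 0.1806, 0.1260, 0.1260, 0.1180, 0.0412, 0.0000.
ρ = 0.1806; 0.1806 < 1 ⇒ converges.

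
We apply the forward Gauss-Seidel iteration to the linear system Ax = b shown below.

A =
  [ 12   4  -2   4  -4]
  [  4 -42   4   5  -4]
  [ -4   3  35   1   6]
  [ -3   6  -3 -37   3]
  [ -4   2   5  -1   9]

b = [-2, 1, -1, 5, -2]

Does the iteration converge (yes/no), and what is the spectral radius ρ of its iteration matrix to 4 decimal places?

yes, ρ = 0.2347

Split A = D + L + U, D = diag(12, -42, 35, -37, 9).
T_GS = -(D+L)⁻¹U: row 0 first, T[0,3] = -(4)/(12) = -0.3333; later rows by forward substitution.
  T[0,:] = [+0.0000  -0.3333  +0.1667  -0.3333  +0.3333]
  T[1,:] = [+0.0000  -0.0317  +0.1111  +0.0873  -0.0635]
  T[2,:] = [+0.0000  -0.0354  +0.0095  -0.0741  -0.1279]
  T[3,:] = [+0.0000  +0.0247  +0.0037  +0.0472  +0.0541]
  T[4,:] = [+0.0000  -0.1187  +0.0445  -0.1211  +0.2393]
|λ(T)| sorted: 0.2347, 0.0758, 0.0758, 0.0242, 0.0000.
spectral radius ρ = 0.2347; 0.2347 < 1, so it converges for any x₀.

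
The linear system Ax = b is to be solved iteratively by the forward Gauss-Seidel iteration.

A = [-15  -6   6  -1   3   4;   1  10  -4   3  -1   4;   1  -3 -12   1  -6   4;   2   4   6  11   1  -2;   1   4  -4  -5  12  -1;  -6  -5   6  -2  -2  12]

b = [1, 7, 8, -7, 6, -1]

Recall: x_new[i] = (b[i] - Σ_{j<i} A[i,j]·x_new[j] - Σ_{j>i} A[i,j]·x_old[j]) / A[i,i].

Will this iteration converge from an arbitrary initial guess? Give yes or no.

Write A = D+L+U with D = diag(-15, 10, -12, 11, 12, 12).
GS T = -(D+L)⁻¹U: row 0 first, T[0,4] = -(3)/(-15) = +0.2000; later rows by forward substitution.
  T[0,:] = [+0.0000 -0.4000 +0.4000 -0.0667 +0.2000 +0.2667]
  T[1,:] = [+0.0000 +0.0400 +0.3600 -0.2933 +0.0800 -0.4267]
  T[2,:] = [+0.0000 -0.0433 -0.0567 +0.1511 -0.5033 +0.4622]
  T[3,:] = [+0.0000 +0.0818 -0.1727 +0.0364 +0.1182 +0.0364]
  T[4,:] = [+0.0000 +0.0396 -0.2442 +0.1689 -0.1619 +0.3726]
  T[5,:] = [+0.0000 -0.1414 +0.3088 -0.1969 +0.3777 -0.2074]
moduli |λ_i(T)| = 0.8997, 0.2174, 0.2174, 0.1409, 0.0084, 0.0000.
spectral radius ρ = 0.8997; 0.8997 < 1 ⇒ converges.

yes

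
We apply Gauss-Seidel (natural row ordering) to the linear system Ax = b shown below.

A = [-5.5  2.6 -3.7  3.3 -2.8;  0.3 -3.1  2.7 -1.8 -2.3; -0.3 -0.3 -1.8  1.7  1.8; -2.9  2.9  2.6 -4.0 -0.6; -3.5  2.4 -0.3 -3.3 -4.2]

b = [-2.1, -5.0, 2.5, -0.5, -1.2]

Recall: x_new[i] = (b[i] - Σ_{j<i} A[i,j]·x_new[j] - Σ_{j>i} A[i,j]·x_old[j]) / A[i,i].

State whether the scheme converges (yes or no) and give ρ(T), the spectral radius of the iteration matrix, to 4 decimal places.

no, ρ = 1.5969

Write A = D+L+U with D = diag(-5.5, -3.1, -1.8, -4, -4.2).
GS T = -(D+L)⁻¹U: row 0 first, T[0,2] = -(-3.7)/(-5.5) = -0.6727; later rows by forward substitution.
  T[0,:] = [+0.0000, +0.4727, -0.6727, +0.6000, -0.5091]
  T[1,:] = [+0.0000, +0.0457, +0.8059, -0.5226, -0.7912]
  T[2,:] = [+0.0000, -0.0864, -0.0222, +0.9315, +1.2167]
  T[3,:] = [+0.0000, -0.3657, +1.0576, -0.2084, +0.4363]
  T[4,:] = [+0.0000, -0.0743, +0.1917, -0.7014, -0.4576]
eigenvalue magnitudes: 1.5969, 0.6711, 0.6711, 0.0676, 0.0000.
spectral radius ρ = 1.5969; 1.5969 > 1, so it fails to converge.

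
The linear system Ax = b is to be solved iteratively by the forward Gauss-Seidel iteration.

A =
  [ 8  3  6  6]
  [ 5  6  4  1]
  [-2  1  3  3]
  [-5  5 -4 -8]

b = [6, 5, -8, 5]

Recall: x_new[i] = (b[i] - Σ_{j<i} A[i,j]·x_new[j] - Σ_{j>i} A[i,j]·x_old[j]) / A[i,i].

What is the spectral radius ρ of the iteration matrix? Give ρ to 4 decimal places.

A = D + L + U where D = diag(8, 6, 3, -8).
GS T = -(D+L)⁻¹U: row 0 first, T[0,1] = -(3)/(8) = -0.3750; later rows by forward substitution.
  T[0,:] = [+0.0000, -0.3750, -0.7500, -0.7500]
  T[1,:] = [+0.0000, +0.3125, -0.0417, +0.4583]
  T[2,:] = [+0.0000, -0.3542, -0.4861, -1.6528]
  T[3,:] = [+0.0000, +0.6068, +0.6858, +1.5816]
|eigenvalues of T|: 1.1680, 0.3658, 0.3658, 0.0000.
ρ = 1.1680; 1.1680 > 1, so it fails to converge.

1.1680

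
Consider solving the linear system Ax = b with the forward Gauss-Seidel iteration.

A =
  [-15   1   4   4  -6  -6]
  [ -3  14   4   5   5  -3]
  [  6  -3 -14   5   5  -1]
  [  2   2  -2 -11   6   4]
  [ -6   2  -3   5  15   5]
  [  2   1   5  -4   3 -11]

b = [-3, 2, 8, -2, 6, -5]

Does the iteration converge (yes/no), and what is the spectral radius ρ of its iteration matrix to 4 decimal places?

yes, ρ = 0.9400

Write A = D+L+U with D = diag(-15, 14, -14, -11, 15, -11).
Gauss-Seidel: T = -(D+L)⁻¹U, row 0 first, T[0,5] = -(-6)/(-15) = -0.4000; later rows by forward substitution.
  T[0,:] = [+0.0000 +0.0667 +0.2667 +0.2667 -0.4000 -0.4000]
  T[1,:] = [+0.0000 +0.0143 -0.2286 -0.3000 -0.4429 +0.1286]
  T[2,:] = [+0.0000 +0.0255 +0.1633 +0.5357 +0.2806 -0.2704]
  T[3,:] = [+0.0000 +0.0101 -0.0228 -0.1035 +0.3412 +0.3635]
  T[4,:] = [+0.0000 +0.0265 +0.1774 +0.2883 -0.1586 -0.6857]
  T[5,:] = [+0.0000 +0.0286 +0.1586 +0.3810 -0.1527 -0.5031]
|λ(T)| sorted: 0.9400, 0.1749, 0.1749, 0.0943, 0.0829, 0.0000.
ρ(T) = max|λ| = 0.9400; 0.9400 < 1 ⇒ converges.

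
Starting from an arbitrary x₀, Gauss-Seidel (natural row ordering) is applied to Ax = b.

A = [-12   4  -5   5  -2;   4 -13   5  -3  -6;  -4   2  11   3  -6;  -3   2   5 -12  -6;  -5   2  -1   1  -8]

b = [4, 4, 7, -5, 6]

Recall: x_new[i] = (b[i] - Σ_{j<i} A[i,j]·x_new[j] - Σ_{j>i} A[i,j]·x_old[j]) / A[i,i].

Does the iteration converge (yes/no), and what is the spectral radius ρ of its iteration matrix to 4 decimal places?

yes, ρ = 0.8267

A = D + L + U where D = diag(-12, -13, 11, -12, -8).
T_GS = -(D+L)⁻¹U: row 0 first, T[0,4] = -(-2)/(-12) = -0.1667; later rows by forward substitution.
  T[0,:] = [+0.0000  +0.3333  -0.4167  +0.4167  -0.1667]
  T[1,:] = [+0.0000  +0.1026  +0.2564  -0.1026  -0.5128]
  T[2,:] = [+0.0000  +0.1026  -0.1981  -0.1026  +0.5781]
  T[3,:] = [+0.0000  -0.0235  +0.0643  -0.1640  -0.3029]
  T[4,:] = [+0.0000  -0.1985  +0.3573  -0.2937  -0.1342]
eigenvalue magnitudes: 0.8267, 0.4351, 0.1753, 0.1733, 0.0000.
spectral radius ρ = 0.8267; 0.8267 < 1, so it converges for any x₀.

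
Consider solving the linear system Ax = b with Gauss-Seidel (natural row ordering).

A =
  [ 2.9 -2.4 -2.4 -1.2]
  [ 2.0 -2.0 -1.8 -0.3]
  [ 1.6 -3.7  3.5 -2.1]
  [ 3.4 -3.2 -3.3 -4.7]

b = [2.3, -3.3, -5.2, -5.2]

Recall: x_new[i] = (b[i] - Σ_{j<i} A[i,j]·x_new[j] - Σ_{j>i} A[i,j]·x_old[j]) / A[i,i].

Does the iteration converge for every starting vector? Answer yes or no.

no

Diagonal D = diag(2.9, -2, 3.5, -4.7); L, U strict lower/upper.
GS T = -(D+L)⁻¹U: row 0 first, T[0,1] = -(-2.4)/(2.9) = +0.8276; later rows by forward substitution.
  T[0,:] = [+0.0000 +0.8276 +0.8276 +0.4138]
  T[1,:] = [+0.0000 +0.8276 -0.0724 +0.2638]
  T[2,:] = [+0.0000 +0.4966 -0.4549 +0.6897]
  T[3,:] = [+0.0000 -0.3134 +0.9674 -0.3645]
|eigenvalues of T|: 1.1539, 0.8208, 0.3413, 0.0000.
spectral radius ρ = 1.1539; 1.1539 > 1, so it fails to converge.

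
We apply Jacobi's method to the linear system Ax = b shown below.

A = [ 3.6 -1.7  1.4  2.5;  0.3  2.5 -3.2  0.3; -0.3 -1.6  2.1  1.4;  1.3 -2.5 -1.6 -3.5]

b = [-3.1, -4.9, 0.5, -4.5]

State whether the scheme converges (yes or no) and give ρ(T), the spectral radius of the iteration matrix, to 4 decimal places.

no, ρ = 1.3243

A = D + L + U where D = diag(3.6, 2.5, 2.1, -3.5).
Jacobi: T = -D⁻¹(L+U), T[3,1] = -(-2.5)/(-3.5) = -0.7143; T[3,3] = 0.
  T[0,:] = [+0.0000 +0.4722 -0.3889 -0.6944]
  T[1,:] = [-0.1200 +0.0000 +1.2800 -0.1200]
  T[2,:] = [+0.1429 +0.7619 +0.0000 -0.6667]
  T[3,:] = [+0.3714 -0.7143 -0.4571 +0.0000]
eigenvalue magnitudes: 1.3243, 0.5935, 0.5935, 0.4817.
ρ = 1.3243; 1.3243 > 1: divergent.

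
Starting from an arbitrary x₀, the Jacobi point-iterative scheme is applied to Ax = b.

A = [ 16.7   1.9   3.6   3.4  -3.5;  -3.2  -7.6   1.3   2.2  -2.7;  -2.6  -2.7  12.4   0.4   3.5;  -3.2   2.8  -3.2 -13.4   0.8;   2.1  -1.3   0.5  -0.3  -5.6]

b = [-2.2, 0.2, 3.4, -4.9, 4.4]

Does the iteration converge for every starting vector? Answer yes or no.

yes

Let D = diag(16.7, -7.6, 12.4, -13.4, -5.6); L, U the strict triangles.
Jacobi T = -D⁻¹(L+U): T[4,2] = -(0.5)/(-5.6) = +0.0893; T[4,4] = 0.
  T[0,:] = [+0.0000, -0.1138, -0.2156, -0.2036, +0.2096]
  T[1,:] = [-0.4211, +0.0000, +0.1711, +0.2895, -0.3553]
  T[2,:] = [+0.2097, +0.2177, +0.0000, -0.0323, -0.2823]
  T[3,:] = [-0.2388, +0.2090, -0.2388, +0.0000, +0.0597]
  T[4,:] = [+0.3750, -0.2321, +0.0893, -0.0536, +0.0000]
|λ(T)| sorted: 0.6631, 0.3121, 0.2880, 0.2880, 0.0948.
spectral radius ρ = 0.6631; 0.6631 < 1 ⇒ converges.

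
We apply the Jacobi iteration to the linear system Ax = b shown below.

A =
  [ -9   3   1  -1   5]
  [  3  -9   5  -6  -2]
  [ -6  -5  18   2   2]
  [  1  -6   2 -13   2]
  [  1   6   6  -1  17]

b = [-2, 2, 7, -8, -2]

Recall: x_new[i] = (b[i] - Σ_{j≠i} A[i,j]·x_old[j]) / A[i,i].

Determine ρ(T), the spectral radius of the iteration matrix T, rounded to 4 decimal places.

0.8488

Write A = D+L+U with D = diag(-9, -9, 18, -13, 17).
Jacobi: T = -D⁻¹(L+U), T[0,2] = -(1)/(-9) = +0.1111; T[0,0] = 0.
  T[0,:] = [+0.0000, +0.3333, +0.1111, -0.1111, +0.5556]
  T[1,:] = [+0.3333, +0.0000, +0.5556, -0.6667, -0.2222]
  T[2,:] = [+0.3333, +0.2778, +0.0000, -0.1111, -0.1111]
  T[3,:] = [+0.0769, -0.4615, +0.1538, +0.0000, +0.1538]
  T[4,:] = [-0.0588, -0.3529, -0.3529, +0.0588, +0.0000]
eigenvalue magnitudes: 0.8488, 0.6925, 0.4896, 0.3112, 0.3112.
spectral radius ρ = 0.8488; 0.8488 < 1 ⇒ converges.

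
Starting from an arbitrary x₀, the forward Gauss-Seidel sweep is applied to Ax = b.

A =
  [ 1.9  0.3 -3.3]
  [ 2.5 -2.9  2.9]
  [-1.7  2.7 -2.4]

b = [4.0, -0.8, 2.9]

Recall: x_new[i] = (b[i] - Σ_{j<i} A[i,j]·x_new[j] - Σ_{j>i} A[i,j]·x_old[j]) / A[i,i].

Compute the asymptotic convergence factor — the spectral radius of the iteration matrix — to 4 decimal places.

Write A = D+L+U with D = diag(1.9, -2.9, -2.4).
GS T = -(D+L)⁻¹U: row 0 first, T[0,2] = -(-3.3)/(1.9) = +1.7368; later rows by forward substitution.
  T[0,:] = [+0.0000, -0.1579, +1.7368]
  T[1,:] = [+0.0000, -0.1361, +2.4973]
  T[2,:] = [+0.0000, -0.0413, +1.5792]
eigenvalue magnitudes: 1.5168, 0.0737, 0.0000.
ρ = 1.5168; 1.5168 > 1 ⇒ diverges.

1.5168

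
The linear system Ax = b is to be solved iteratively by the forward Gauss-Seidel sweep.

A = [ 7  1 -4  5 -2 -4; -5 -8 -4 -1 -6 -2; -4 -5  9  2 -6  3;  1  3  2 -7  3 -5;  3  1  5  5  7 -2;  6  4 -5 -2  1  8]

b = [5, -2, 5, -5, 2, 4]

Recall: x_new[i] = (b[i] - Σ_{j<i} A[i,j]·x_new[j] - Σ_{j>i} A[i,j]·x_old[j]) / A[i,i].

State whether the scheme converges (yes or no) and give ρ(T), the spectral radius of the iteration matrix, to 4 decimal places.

no, ρ = 1.6481

Write A = D+L+U with D = diag(7, -8, 9, -7, 7, 8).
GS T = -(D+L)⁻¹U: row 0 first, T[0,5] = -(-4)/(7) = +0.5714; later rows by forward substitution.
  T[0,:] = [+0.0000, -0.1429, +0.5714, -0.7143, +0.2857, +0.5714]
  T[1,:] = [+0.0000, +0.0893, -0.8571, +0.3214, -0.9286, -0.6071]
  T[2,:] = [+0.0000, -0.0139, -0.2222, -0.3611, +0.2778, -0.4167]
  T[3,:] = [+0.0000, +0.0139, -0.3492, -0.0675, +0.1508, -1.0119]
  T[4,:] = [+0.0000, +0.0485, +0.2857, +0.5663, -0.2959, +1.1480]
  T[5,:] = [+0.0000, +0.0512, -0.2619, +0.0616, +0.4983, -0.7819]
moduli |λ_i(T)| = 1.6481, 0.5005, 0.5005, 0.1332, 0.0265, 0.0000.
ρ = 1.6481; 1.6481 > 1: divergent.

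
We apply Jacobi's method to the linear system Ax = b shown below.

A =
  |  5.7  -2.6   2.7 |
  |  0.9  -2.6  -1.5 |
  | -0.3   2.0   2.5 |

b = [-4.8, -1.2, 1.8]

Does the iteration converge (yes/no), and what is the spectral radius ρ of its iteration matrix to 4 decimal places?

A = D + L + U where D = diag(5.7, -2.6, 2.5).
T_J = -D⁻¹(L+U): T[2,1] = -(2)/(2.5) = -0.8000; T[2,2] = 0.
  T[0,:] = [+0.0000 +0.4561 -0.4737]
  T[1,:] = [+0.3462 +0.0000 -0.5769]
  T[2,:] = [+0.1200 -0.8000 +0.0000]
moduli |λ_i(T)| = 0.8265, 0.6375, 0.1890.
spectral radius ρ = 0.8265; 0.8265 < 1 ⇒ converges.

yes, ρ = 0.8265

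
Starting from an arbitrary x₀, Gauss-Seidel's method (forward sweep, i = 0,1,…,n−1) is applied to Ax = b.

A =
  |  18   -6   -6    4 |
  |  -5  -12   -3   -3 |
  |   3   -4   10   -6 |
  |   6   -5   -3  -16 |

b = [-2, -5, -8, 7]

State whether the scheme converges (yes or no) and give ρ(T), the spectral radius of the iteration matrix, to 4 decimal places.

yes, ρ = 0.7319

Diagonal D = diag(18, -12, 10, -16); L, U strict lower/upper.
Gauss-Seidel: T = -(D+L)⁻¹U, row 0 first, T[0,1] = -(-6)/(18) = +0.3333; later rows by forward substitution.
  T[0,:] = [+0.0000  +0.3333  +0.3333  -0.2222]
  T[1,:] = [+0.0000  -0.1389  -0.3889  -0.1574]
  T[2,:] = [+0.0000  -0.1556  -0.2556  +0.6037]
  T[3,:] = [+0.0000  +0.1976  +0.2944  -0.1473]
|eigenvalues of T|: 0.7319, 0.1601, 0.1601, 0.0000.
ρ(T) = max|λ| = 0.7319; 0.7319 < 1: convergent.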